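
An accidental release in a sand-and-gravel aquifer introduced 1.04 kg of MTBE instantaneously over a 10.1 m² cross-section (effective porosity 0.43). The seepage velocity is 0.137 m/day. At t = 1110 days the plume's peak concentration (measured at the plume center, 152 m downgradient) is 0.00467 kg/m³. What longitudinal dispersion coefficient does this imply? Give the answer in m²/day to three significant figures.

At the plume center C_max = M/(n_e·A·√(4πDt)), so D = M²/(4πt·(n_e·A·C_max)²).
n_e·A·C_max = 0.43 × 10.1 × 0.00467 = 0.02028 kg/m.
D = 1.04²/(4π × 1110 × 0.02028²) = 0.189 m²/day.

0.189 m²/day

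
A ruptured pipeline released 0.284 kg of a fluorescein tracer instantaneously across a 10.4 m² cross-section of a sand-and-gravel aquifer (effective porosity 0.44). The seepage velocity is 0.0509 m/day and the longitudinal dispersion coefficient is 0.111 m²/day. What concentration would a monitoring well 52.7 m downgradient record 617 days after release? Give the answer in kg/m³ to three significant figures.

For an instantaneous plane source, C(x,t) = M/(n_e·A·√(4πDt)) · exp(−(x−vt)²/(4Dt)), with n_e·A the pore (flow) area.
Plume center vt = 0.0509 × 617 = 31.4053 m, so the well at 52.7 m is 21.2947 m downgradient of the peak.
√(4πDt) = 29.34 m, giving peak height M/(n_e·A·√(4πDt)) = 0.284/(0.44 × 10.4 × 29.34) = 0.002115 kg/m³.
(x−vt)²/(4Dt) = (21.2947)²/(4 × 0.111 × 617) = 1.655; exp(−1.655) = 0.1911.
C = 0.002115 × 0.1911 = 0.000404 kg/m³.

0.000404 kg/m³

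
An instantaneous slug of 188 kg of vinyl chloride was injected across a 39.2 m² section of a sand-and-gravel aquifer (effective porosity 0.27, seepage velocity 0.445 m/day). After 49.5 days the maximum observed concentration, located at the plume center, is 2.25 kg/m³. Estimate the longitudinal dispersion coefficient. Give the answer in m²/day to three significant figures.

0.100 m²/day

At the plume center C_max = M/(n_e·A·√(4πDt)), so D = M²/(4πt·(n_e·A·C_max)²).
n_e·A·C_max = 0.27 × 39.2 × 2.25 = 23.81 kg/m.
D = 188²/(4π × 49.5 × 23.81²) = 0.100 m²/day.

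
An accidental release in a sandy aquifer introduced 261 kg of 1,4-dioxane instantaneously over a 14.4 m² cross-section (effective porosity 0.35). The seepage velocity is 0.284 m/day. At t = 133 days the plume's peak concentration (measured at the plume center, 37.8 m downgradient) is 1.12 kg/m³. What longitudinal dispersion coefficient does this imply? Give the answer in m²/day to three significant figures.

1.28 m²/day

At the plume center C_max = M/(n_e·A·√(4πDt)), so D = M²/(4πt·(n_e·A·C_max)²).
n_e·A·C_max = 0.35 × 14.4 × 1.12 = 5.645 kg/m.
D = 261²/(4π × 133 × 5.645²) = 1.28 m²/day.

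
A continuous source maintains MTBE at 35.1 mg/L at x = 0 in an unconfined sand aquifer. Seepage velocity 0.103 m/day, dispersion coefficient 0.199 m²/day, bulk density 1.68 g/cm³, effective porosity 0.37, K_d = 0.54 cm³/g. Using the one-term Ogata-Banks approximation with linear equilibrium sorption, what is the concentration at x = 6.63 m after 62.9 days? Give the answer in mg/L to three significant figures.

1.36 mg/L

Retardation factor R = 1 + ρ_b·K_d/n = 1 + 1.68 × 0.54/0.37 = 3.452.
Sorption retards both mechanisms: v_R = v/R = 0.02984 m/day, D_R = D/R = 0.05765 m²/day.
v_R·t = 0.02984 × 62.9 = 1.876936 m; 2√(D_R t) = 3.809 m; argument = (6.63 − 1.876936)/3.809 = 1.248.
C = C₀ × ½·erfc(1.248) = 35.1 × 0.03879 = 1.36 mg/L.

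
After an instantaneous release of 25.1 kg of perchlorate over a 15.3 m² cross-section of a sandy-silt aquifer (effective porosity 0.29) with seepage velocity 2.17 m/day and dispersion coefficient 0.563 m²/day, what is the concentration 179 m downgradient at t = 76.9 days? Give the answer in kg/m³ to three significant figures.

0.104 kg/m³

For an instantaneous plane source, C(x,t) = M/(n_e·A·√(4πDt)) · exp(−(x−vt)²/(4Dt)), with n_e·A the pore (flow) area.
Plume center vt = 2.17 × 76.9 = 166.873 m, so the well at 179 m is 12.127 m downgradient of the peak.
√(4πDt) = 23.33 m, giving peak height M/(n_e·A·√(4πDt)) = 25.1/(0.29 × 15.3 × 23.33) = 0.2425 kg/m³.
(x−vt)²/(4Dt) = (12.127)²/(4 × 0.563 × 76.9) = 0.8492; exp(−0.8492) = 0.4278.
C = 0.2425 × 0.4278 = 0.104 kg/m³.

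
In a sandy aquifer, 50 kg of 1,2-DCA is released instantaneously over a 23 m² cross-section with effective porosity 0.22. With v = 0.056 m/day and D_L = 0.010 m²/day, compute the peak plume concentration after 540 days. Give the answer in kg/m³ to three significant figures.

The peak of an instantaneous 1D plume sits at x = vt; there the Gaussian factor is 1 and C_max = M/(n_e·A·√(4πDt)), where n_e·A is the pore area the mass is dissolved in.
√(4πDt) = √(4π × 0.010 × 540) = 8.238 m, so C_max = 50/(0.22 × 23 × 8.238) = 1.20 kg/m³.

1.20 kg/m³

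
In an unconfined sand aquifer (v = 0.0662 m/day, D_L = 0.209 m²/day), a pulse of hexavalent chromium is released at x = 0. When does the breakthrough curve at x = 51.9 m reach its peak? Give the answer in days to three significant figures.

738 days

For the 1D instantaneous-source solution, setting ∂C/∂t = 0 at fixed x gives v²t² + 2Dt − x² = 0, so t = (√(D² + v²x²) − D)/v².
√(D² + v²x²) = √(0.209² + 0.0662² × 51.9²) = 3.442; v² = 0.00438244.
t = (3.442 − 0.209)/0.00438244 = 738 days (vs. the pure-advection estimate x/v = 784 d).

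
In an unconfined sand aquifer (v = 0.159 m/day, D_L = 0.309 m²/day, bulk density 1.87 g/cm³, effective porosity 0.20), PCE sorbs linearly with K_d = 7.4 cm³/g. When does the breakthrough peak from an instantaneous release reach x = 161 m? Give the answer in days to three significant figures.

70200 days

Retardation factor R = 1 + ρ_b·K_d/n = 1 + 1.87 × 7.4/0.20 = 70.19.
Sorption retards both mechanisms: v_R = v/R = 0.002265 m/day, D_R = D/R = 0.004402 m²/day.
Peak time from v_R²t² + 2D_R t − x² = 0: t = (√(D_R² + v_R²x²) − D_R)/v_R².
√(D_R² + v_R²x²) = √(0.004402² + 0.002265² × 161²) = 0.3647; v_R² = 5.130e-06.
t = (0.3647 − 0.004402)/5.130e-06 = 70200 days.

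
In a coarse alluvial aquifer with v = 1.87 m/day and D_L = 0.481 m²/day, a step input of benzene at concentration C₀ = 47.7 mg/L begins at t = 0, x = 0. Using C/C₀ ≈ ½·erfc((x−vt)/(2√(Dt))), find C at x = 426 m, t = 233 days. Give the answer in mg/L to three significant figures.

35.4 mg/L

For a continuous step input, C/C₀ ≈ ½·erfc((x−vt)/(2√(Dt))).
vt = 1.87 × 233 = 435.71 m and 2√(Dt) = 2√(0.481 × 233) = 21.17 m.
Argument (x−vt)/(2√(Dt)) = (426 − 435.71)/21.17 = -0.4587; ½·erfc(-0.4587) = 0.7417.
C = 47.7 × 0.7417 = 35.4 mg/L.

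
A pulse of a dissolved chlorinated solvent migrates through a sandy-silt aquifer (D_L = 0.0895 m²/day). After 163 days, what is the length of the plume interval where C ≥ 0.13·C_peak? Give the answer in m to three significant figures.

The plume is Gaussian with σ = √(2Dt) = √(2 × 0.0895 × 163) = 5.402 m.
C/C_peak = exp(−Δx²/(2σ²)) = 0.13 ⇒ Δx = σ·√(−2 ln 0.13) = 5.402 × 2.020 = 10.91 m.
Width = 2Δx = 21.8 m.

21.8 m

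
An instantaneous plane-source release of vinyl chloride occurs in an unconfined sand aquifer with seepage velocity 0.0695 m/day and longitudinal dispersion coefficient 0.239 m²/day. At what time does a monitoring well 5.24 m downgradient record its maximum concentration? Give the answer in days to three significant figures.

For the 1D instantaneous-source solution, setting ∂C/∂t = 0 at fixed x gives v²t² + 2Dt − x² = 0, so t = (√(D² + v²x²) − D)/v².
√(D² + v²x²) = √(0.239² + 0.0695² × 5.24²) = 0.4356; v² = 0.00483025.
t = (0.4356 − 0.239)/0.00483025 = 40.7 days (vs. the pure-advection estimate x/v = 75.4 d).

40.7 days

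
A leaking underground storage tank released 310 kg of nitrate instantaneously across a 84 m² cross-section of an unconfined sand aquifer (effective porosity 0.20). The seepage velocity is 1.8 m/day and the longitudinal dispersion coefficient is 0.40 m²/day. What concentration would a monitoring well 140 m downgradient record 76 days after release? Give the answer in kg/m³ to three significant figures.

0.868 kg/m³

For an instantaneous plane source, C(x,t) = M/(n_e·A·√(4πDt)) · exp(−(x−vt)²/(4Dt)), with n_e·A the pore (flow) area.
Plume center vt = 1.8 × 76 = 136.8 m, so the well at 140 m is 3.2 m downgradient of the peak.
√(4πDt) = 19.55 m, giving peak height M/(n_e·A·√(4πDt)) = 310/(0.20 × 84 × 19.55) = 0.9439 kg/m³.
(x−vt)²/(4Dt) = (3.2)²/(4 × 0.40 × 76) = 0.08421; exp(−0.08421) = 0.9192.
C = 0.9439 × 0.9192 = 0.868 kg/m³.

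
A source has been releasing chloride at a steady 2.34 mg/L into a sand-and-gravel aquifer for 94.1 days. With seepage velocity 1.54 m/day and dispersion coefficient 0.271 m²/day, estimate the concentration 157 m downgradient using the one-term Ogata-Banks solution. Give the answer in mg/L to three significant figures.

For a continuous step input, C/C₀ ≈ ½·erfc((x−vt)/(2√(Dt))).
vt = 1.54 × 94.1 = 144.914 m and 2√(Dt) = 2√(0.271 × 94.1) = 10.10 m.
Argument (x−vt)/(2√(Dt)) = (157 − 144.914)/10.10 = 1.197; ½·erfc(1.197) = 0.04525.
C = 2.34 × 0.04525 = 0.106 mg/L.

0.106 mg/L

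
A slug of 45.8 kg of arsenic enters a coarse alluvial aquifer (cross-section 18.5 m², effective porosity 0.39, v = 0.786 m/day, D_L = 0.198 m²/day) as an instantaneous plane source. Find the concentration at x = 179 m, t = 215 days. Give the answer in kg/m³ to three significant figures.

For an instantaneous plane source, C(x,t) = M/(n_e·A·√(4πDt)) · exp(−(x−vt)²/(4Dt)), with n_e·A the pore (flow) area.
Plume center vt = 0.786 × 215 = 168.99 m, so the well at 179 m is 10.01 m downgradient of the peak.
√(4πDt) = 23.13 m, giving peak height M/(n_e·A·√(4πDt)) = 45.8/(0.39 × 18.5 × 23.13) = 0.2744 kg/m³.
(x−vt)²/(4Dt) = (10.01)²/(4 × 0.198 × 215) = 0.5884; exp(−0.5884) = 0.5552.
C = 0.2744 × 0.5552 = 0.152 kg/m³.

0.152 kg/m³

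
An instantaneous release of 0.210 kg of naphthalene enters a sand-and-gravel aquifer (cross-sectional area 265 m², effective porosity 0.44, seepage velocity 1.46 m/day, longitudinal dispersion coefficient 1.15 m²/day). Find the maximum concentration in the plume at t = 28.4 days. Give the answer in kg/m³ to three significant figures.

The peak of an instantaneous 1D plume sits at x = vt; there the Gaussian factor is 1 and C_max = M/(n_e·A·√(4πDt)), where n_e·A is the pore area the mass is dissolved in.
√(4πDt) = √(4π × 1.15 × 28.4) = 20.26 m, so C_max = 0.210/(0.44 × 265 × 20.26) = 8.89e-05 kg/m³.

8.89e-05 kg/m³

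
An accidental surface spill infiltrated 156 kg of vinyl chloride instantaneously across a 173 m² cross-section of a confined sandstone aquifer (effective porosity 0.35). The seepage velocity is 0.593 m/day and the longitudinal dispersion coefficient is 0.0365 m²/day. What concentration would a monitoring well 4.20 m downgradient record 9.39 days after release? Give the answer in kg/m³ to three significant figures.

For an instantaneous plane source, C(x,t) = M/(n_e·A·√(4πDt)) · exp(−(x−vt)²/(4Dt)), with n_e·A the pore (flow) area.
Plume center vt = 0.593 × 9.39 = 5.56827 m, so the well at 4.20 m is 1.36827 m upgradient of the peak.
√(4πDt) = 2.075 m, giving peak height M/(n_e·A·√(4πDt)) = 156/(0.35 × 173 × 2.075) = 1.242 kg/m³.
(x−vt)²/(4Dt) = (-1.36827)²/(4 × 0.0365 × 9.39) = 1.366; exp(−1.366) = 0.2551.
C = 1.242 × 0.2551 = 0.317 kg/m³.

0.317 kg/m³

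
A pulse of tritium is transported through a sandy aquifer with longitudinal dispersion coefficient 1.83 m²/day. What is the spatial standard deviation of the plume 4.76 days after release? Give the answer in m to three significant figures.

Dispersive spreading gives a Gaussian with σ² = 2Dt; advection only shifts the center.
σ = √(2 × 1.83 × 4.76) = 4.17 m.

4.17 m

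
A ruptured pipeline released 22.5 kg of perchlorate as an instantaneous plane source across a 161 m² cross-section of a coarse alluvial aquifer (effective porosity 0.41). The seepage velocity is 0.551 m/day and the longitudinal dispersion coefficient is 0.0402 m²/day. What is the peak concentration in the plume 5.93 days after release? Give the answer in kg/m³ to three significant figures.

The peak of an instantaneous 1D plume sits at x = vt; there the Gaussian factor is 1 and C_max = M/(n_e·A·√(4πDt)), where n_e·A is the pore area the mass is dissolved in.
√(4πDt) = √(4π × 0.0402 × 5.93) = 1.731 m, so C_max = 22.5/(0.41 × 161 × 1.731) = 0.197 kg/m³.

0.197 kg/m³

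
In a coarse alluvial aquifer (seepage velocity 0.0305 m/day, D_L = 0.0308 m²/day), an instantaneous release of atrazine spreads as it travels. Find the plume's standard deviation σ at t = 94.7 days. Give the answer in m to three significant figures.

2.42 m

Dispersive spreading gives a Gaussian with σ² = 2Dt; advection only shifts the center.
σ = √(2 × 0.0308 × 94.7) = 2.42 m.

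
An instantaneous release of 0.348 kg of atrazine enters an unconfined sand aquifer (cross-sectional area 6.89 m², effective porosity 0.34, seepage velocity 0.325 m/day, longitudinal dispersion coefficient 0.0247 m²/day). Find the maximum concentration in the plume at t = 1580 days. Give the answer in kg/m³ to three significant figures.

The peak of an instantaneous 1D plume sits at x = vt; there the Gaussian factor is 1 and C_max = M/(n_e·A·√(4πDt)), where n_e·A is the pore area the mass is dissolved in.
√(4πDt) = √(4π × 0.0247 × 1580) = 22.15 m, so C_max = 0.348/(0.34 × 6.89 × 22.15) = 0.00671 kg/m³.

0.00671 kg/m³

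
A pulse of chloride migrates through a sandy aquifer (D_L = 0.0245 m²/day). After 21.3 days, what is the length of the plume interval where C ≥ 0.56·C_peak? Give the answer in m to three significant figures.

2.20 m

The plume is Gaussian with σ = √(2Dt) = √(2 × 0.0245 × 21.3) = 1.022 m.
C/C_peak = exp(−Δx²/(2σ²)) = 0.56 ⇒ Δx = σ·√(−2 ln 0.56) = 1.022 × 1.077 = 1.101 m.
Width = 2Δx = 2.20 m.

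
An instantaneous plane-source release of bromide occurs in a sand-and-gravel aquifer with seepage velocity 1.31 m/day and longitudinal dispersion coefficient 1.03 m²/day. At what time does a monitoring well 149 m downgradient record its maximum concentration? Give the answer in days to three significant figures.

For the 1D instantaneous-source solution, setting ∂C/∂t = 0 at fixed x gives v²t² + 2Dt − x² = 0, so t = (√(D² + v²x²) − D)/v².
√(D² + v²x²) = √(1.03² + 1.31² × 149²) = 195.2; v² = 1.7161.
t = (195.2 − 1.03)/1.7161 = 113 days (vs. the pure-advection estimate x/v = 114 d).

113 days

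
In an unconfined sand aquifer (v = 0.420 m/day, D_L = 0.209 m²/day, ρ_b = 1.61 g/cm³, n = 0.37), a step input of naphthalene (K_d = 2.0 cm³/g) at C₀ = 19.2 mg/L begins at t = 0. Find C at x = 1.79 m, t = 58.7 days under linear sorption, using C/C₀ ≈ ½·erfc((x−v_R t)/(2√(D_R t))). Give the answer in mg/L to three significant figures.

Retardation factor R = 1 + ρ_b·K_d/n = 1 + 1.61 × 2.0/0.37 = 9.703.
Sorption retards both mechanisms: v_R = v/R = 0.04329 m/day, D_R = D/R = 0.02154 m²/day.
v_R·t = 0.04329 × 58.7 = 2.541123 m; 2√(D_R t) = 2.249 m; argument = (1.79 − 2.541123)/2.249 = -0.3340.
C = C₀ × ½·erfc(-0.3340) = 19.2 × 0.6817 = 13.1 mg/L.

13.1 mg/L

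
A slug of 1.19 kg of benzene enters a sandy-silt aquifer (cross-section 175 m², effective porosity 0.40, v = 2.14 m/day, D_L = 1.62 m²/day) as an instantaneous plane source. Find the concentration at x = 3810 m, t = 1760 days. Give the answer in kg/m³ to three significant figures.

7.60e-05 kg/m³

For an instantaneous plane source, C(x,t) = M/(n_e·A·√(4πDt)) · exp(−(x−vt)²/(4Dt)), with n_e·A the pore (flow) area.
Plume center vt = 2.14 × 1760 = 3766.4 m, so the well at 3810 m is 43.6 m downgradient of the peak.
√(4πDt) = 189.3 m, giving peak height M/(n_e·A·√(4πDt)) = 1.19/(0.40 × 175 × 189.3) = 8.980e-05 kg/m³.
(x−vt)²/(4Dt) = (43.6)²/(4 × 1.62 × 1760) = 0.1667; exp(−0.1667) = 0.8465.
C = 8.980e-05 × 0.8465 = 7.60e-05 kg/m³.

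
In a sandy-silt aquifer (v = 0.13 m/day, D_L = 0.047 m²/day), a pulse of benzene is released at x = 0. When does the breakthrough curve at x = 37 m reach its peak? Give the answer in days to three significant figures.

282 days

For the 1D instantaneous-source solution, setting ∂C/∂t = 0 at fixed x gives v²t² + 2Dt − x² = 0, so t = (√(D² + v²x²) − D)/v².
√(D² + v²x²) = √(0.047² + 0.13² × 37²) = 4.810; v² = 0.0169.
t = (4.810 − 0.047)/0.0169 = 282 days (vs. the pure-advection estimate x/v = 285 d).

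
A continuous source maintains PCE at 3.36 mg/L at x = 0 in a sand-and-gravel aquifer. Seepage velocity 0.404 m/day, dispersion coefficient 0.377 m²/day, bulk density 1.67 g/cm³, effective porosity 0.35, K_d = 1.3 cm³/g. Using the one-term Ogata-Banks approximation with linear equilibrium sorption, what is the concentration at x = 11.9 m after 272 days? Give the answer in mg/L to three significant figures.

Retardation factor R = 1 + ρ_b·K_d/n = 1 + 1.67 × 1.3/0.35 = 7.203.
Sorption retards both mechanisms: v_R = v/R = 0.05609 m/day, D_R = D/R = 0.05234 m²/day.
v_R·t = 0.05609 × 272 = 15.25648 m; 2√(D_R t) = 7.546 m; argument = (11.9 − 15.25648)/7.546 = -0.4448.
C = C₀ × ½·erfc(-0.4448) = 3.36 × 0.7353 = 2.47 mg/L.

2.47 mg/L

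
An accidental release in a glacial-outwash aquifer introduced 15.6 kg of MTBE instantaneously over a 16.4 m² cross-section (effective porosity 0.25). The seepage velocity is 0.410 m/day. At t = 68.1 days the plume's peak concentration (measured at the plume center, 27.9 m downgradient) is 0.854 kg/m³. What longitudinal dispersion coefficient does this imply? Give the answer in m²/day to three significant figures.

At the plume center C_max = M/(n_e·A·√(4πDt)), so D = M²/(4πt·(n_e·A·C_max)²).
n_e·A·C_max = 0.25 × 16.4 × 0.854 = 3.501 kg/m.
D = 15.6²/(4π × 68.1 × 3.501²) = 0.0232 m²/day.

0.0232 m²/day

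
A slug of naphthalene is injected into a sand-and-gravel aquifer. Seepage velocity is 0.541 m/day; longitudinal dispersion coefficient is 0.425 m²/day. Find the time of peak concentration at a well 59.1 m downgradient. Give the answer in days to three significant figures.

108 days

For the 1D instantaneous-source solution, setting ∂C/∂t = 0 at fixed x gives v²t² + 2Dt − x² = 0, so t = (√(D² + v²x²) − D)/v².
√(D² + v²x²) = √(0.425² + 0.541² × 59.1²) = 31.98; v² = 0.292681.
t = (31.98 − 0.425)/0.292681 = 108 days (vs. the pure-advection estimate x/v = 109 d).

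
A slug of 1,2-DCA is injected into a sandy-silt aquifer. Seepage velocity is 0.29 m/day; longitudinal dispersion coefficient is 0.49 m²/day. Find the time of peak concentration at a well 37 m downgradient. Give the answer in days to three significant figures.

For the 1D instantaneous-source solution, setting ∂C/∂t = 0 at fixed x gives v²t² + 2Dt − x² = 0, so t = (√(D² + v²x²) − D)/v².
√(D² + v²x²) = √(0.49² + 0.29² × 37²) = 10.74; v² = 0.0841.
t = (10.74 − 0.49)/0.0841 = 122 days (vs. the pure-advection estimate x/v = 128 d).

122 days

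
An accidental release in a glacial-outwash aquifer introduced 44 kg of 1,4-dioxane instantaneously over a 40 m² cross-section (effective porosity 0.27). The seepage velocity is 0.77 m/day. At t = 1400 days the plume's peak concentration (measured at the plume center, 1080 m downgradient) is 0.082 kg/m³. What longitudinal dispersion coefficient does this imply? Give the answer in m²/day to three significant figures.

At the plume center C_max = M/(n_e·A·√(4πDt)), so D = M²/(4πt·(n_e·A·C_max)²).
n_e·A·C_max = 0.27 × 40 × 0.082 = 0.8856 kg/m.
D = 44²/(4π × 1400 × 0.8856²) = 0.140 m²/day.

0.140 m²/day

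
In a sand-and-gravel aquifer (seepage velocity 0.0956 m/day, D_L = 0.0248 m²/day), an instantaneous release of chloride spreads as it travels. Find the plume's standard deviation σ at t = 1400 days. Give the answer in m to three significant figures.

Dispersive spreading gives a Gaussian with σ² = 2Dt; advection only shifts the center.
σ = √(2 × 0.0248 × 1400) = 8.33 m.

8.33 m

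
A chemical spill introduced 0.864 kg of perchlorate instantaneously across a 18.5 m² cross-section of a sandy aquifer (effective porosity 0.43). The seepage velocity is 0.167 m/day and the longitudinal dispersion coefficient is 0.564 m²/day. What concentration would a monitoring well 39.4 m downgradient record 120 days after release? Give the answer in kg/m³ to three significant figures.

0.000933 kg/m³

For an instantaneous plane source, C(x,t) = M/(n_e·A·√(4πDt)) · exp(−(x−vt)²/(4Dt)), with n_e·A the pore (flow) area.
Plume center vt = 0.167 × 120 = 20.04 m, so the well at 39.4 m is 19.36 m downgradient of the peak.
√(4πDt) = 29.16 m, giving peak height M/(n_e·A·√(4πDt)) = 0.864/(0.43 × 18.5 × 29.16) = 0.003725 kg/m³.
(x−vt)²/(4Dt) = (19.36)²/(4 × 0.564 × 120) = 1.384; exp(−1.384) = 0.2506.
C = 0.003725 × 0.2506 = 0.000933 kg/m³.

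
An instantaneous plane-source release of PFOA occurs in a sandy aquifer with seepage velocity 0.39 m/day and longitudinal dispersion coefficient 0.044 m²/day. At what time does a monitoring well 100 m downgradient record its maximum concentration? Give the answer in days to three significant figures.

256 days

For the 1D instantaneous-source solution, setting ∂C/∂t = 0 at fixed x gives v²t² + 2Dt − x² = 0, so t = (√(D² + v²x²) − D)/v².
√(D² + v²x²) = √(0.044² + 0.39² × 100²) = 39.00; v² = 0.1521.
t = (39.00 − 0.044)/0.1521 = 256 days (vs. the pure-advection estimate x/v = 256 d).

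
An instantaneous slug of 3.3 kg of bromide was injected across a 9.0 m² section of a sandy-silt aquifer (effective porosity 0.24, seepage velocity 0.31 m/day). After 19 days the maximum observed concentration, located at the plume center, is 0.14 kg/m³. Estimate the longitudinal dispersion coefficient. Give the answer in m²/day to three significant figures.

At the plume center C_max = M/(n_e·A·√(4πDt)), so D = M²/(4πt·(n_e·A·C_max)²).
n_e·A·C_max = 0.24 × 9.0 × 0.14 = 0.3024 kg/m.
D = 3.3²/(4π × 19 × 0.3024²) = 0.499 m²/day.

0.499 m²/day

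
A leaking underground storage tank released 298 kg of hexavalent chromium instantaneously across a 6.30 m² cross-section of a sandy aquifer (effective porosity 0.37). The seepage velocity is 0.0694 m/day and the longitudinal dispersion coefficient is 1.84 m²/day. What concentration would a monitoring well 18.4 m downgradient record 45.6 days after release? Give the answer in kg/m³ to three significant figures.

1.97 kg/m³

For an instantaneous plane source, C(x,t) = M/(n_e·A·√(4πDt)) · exp(−(x−vt)²/(4Dt)), with n_e·A the pore (flow) area.
Plume center vt = 0.0694 × 45.6 = 3.16464 m, so the well at 18.4 m is 15.23536 m downgradient of the peak.
√(4πDt) = 32.47 m, giving peak height M/(n_e·A·√(4πDt)) = 298/(0.37 × 6.30 × 32.47) = 3.937 kg/m³.
(x−vt)²/(4Dt) = (15.23536)²/(4 × 1.84 × 45.6) = 0.6916; exp(−0.6916) = 0.5008.
C = 3.937 × 0.5008 = 1.97 kg/m³.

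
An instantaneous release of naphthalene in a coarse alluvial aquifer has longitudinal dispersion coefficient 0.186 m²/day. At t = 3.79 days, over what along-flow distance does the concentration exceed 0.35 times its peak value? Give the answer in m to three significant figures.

The plume is Gaussian with σ = √(2Dt) = √(2 × 0.186 × 3.79) = 1.187 m.
C/C_peak = exp(−Δx²/(2σ²)) = 0.35 ⇒ Δx = σ·√(−2 ln 0.35) = 1.187 × 1.449 = 1.720 m.
Width = 2Δx = 3.44 m.

3.44 m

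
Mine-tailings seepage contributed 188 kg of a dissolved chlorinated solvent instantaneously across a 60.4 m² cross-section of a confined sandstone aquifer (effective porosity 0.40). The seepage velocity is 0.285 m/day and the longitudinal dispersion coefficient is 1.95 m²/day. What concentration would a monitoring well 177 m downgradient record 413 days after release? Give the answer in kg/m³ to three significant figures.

For an instantaneous plane source, C(x,t) = M/(n_e·A·√(4πDt)) · exp(−(x−vt)²/(4Dt)), with n_e·A the pore (flow) area.
Plume center vt = 0.285 × 413 = 117.705 m, so the well at 177 m is 59.295 m downgradient of the peak.
√(4πDt) = 100.6 m, giving peak height M/(n_e·A·√(4πDt)) = 188/(0.40 × 60.4 × 100.6) = 0.07735 kg/m³.
(x−vt)²/(4Dt) = (59.295)²/(4 × 1.95 × 413) = 1.091; exp(−1.091) = 0.3359.
C = 0.07735 × 0.3359 = 0.0260 kg/m³.

0.0260 kg/m³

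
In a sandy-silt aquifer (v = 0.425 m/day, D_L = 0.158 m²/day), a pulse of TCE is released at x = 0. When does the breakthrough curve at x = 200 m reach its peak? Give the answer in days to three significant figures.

470 days

For the 1D instantaneous-source solution, setting ∂C/∂t = 0 at fixed x gives v²t² + 2Dt − x² = 0, so t = (√(D² + v²x²) − D)/v².
√(D² + v²x²) = √(0.158² + 0.425² × 200²) = 85.00; v² = 0.180625.
t = (85.00 − 0.158)/0.180625 = 470 days (vs. the pure-advection estimate x/v = 471 d).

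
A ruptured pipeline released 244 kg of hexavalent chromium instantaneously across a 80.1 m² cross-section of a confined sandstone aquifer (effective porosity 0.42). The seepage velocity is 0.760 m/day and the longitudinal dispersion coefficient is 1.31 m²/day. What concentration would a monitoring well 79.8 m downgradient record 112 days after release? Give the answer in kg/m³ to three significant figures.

0.161 kg/m³

For an instantaneous plane source, C(x,t) = M/(n_e·A·√(4πDt)) · exp(−(x−vt)²/(4Dt)), with n_e·A the pore (flow) area.
Plume center vt = 0.760 × 112 = 85.12 m, so the well at 79.8 m is 5.32 m upgradient of the peak.
√(4πDt) = 42.94 m, giving peak height M/(n_e·A·√(4πDt)) = 244/(0.42 × 80.1 × 42.94) = 0.1689 kg/m³.
(x−vt)²/(4Dt) = (-5.32)²/(4 × 1.31 × 112) = 0.04823; exp(−0.04823) = 0.9529.
C = 0.1689 × 0.9529 = 0.161 kg/m³.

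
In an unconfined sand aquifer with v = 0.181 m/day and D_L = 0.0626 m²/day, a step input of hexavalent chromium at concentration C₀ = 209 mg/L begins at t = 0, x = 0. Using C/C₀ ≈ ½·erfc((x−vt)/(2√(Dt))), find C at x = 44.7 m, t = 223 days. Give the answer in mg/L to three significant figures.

For a continuous step input, C/C₀ ≈ ½·erfc((x−vt)/(2√(Dt))).
vt = 0.181 × 223 = 40.363 m and 2√(Dt) = 2√(0.0626 × 223) = 7.473 m.
Argument (x−vt)/(2√(Dt)) = (44.7 − 40.363)/7.473 = 0.5804; ½·erfc(0.5804) = 0.2059.
C = 209 × 0.2059 = 43.0 mg/L.

43.0 mg/L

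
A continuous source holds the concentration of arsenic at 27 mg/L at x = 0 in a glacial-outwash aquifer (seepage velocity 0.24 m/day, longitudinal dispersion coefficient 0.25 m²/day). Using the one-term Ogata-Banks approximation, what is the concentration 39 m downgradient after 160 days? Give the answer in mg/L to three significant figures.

For a continuous step input, C/C₀ ≈ ½·erfc((x−vt)/(2√(Dt))).
vt = 0.24 × 160 = 38.4 m and 2√(Dt) = 2√(0.25 × 160) = 12.65 m.
Argument (x−vt)/(2√(Dt)) = (39 − 38.4)/12.65 = 0.04743; ½·erfc(0.04743) = 0.4733.
C = 27 × 0.4733 = 12.8 mg/L.

12.8 mg/L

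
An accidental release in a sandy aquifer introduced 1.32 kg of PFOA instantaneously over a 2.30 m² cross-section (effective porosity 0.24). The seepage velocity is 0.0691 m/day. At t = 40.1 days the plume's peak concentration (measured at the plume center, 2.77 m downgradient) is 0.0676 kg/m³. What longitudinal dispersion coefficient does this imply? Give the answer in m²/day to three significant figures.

2.48 m²/day

At the plume center C_max = M/(n_e·A·√(4πDt)), so D = M²/(4πt·(n_e·A·C_max)²).
n_e·A·C_max = 0.24 × 2.30 × 0.0676 = 0.03732 kg/m.
D = 1.32²/(4π × 40.1 × 0.03732²) = 2.48 m²/day.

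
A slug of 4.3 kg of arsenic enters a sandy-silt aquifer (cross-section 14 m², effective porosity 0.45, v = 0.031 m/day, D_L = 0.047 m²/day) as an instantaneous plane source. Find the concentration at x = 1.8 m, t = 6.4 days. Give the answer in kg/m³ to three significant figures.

0.0416 kg/m³

For an instantaneous plane source, C(x,t) = M/(n_e·A·√(4πDt)) · exp(−(x−vt)²/(4Dt)), with n_e·A the pore (flow) area.
Plume center vt = 0.031 × 6.4 = 0.1984 m, so the well at 1.8 m is 1.6016 m downgradient of the peak.
√(4πDt) = 1.944 m, giving peak height M/(n_e·A·√(4πDt)) = 4.3/(0.45 × 14 × 1.944) = 0.3511 kg/m³.
(x−vt)²/(4Dt) = (1.6016)²/(4 × 0.047 × 6.4) = 2.132; exp(−2.132) = 0.1186.
C = 0.3511 × 0.1186 = 0.0416 kg/m³.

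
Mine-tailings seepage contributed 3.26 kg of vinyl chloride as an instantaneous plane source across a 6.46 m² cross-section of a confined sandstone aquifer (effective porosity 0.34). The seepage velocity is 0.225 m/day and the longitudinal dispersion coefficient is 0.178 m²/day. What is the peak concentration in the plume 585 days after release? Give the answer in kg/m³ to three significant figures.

0.0410 kg/m³

The peak of an instantaneous 1D plume sits at x = vt; there the Gaussian factor is 1 and C_max = M/(n_e·A·√(4πDt)), where n_e·A is the pore area the mass is dissolved in.
√(4πDt) = √(4π × 0.178 × 585) = 36.17 m, so C_max = 3.26/(0.34 × 6.46 × 36.17) = 0.0410 kg/m³.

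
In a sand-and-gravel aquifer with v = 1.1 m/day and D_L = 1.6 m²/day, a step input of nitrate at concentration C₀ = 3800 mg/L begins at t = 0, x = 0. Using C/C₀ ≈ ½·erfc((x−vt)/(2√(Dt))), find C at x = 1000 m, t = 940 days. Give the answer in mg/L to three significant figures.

For a continuous step input, C/C₀ ≈ ½·erfc((x−vt)/(2√(Dt))).
vt = 1.1 × 940 = 1034 m and 2√(Dt) = 2√(1.6 × 940) = 77.56 m.
Argument (x−vt)/(2√(Dt)) = (1000 − 1034)/77.56 = -0.4384; ½·erfc(-0.4384) = 0.7324.
C = 3800 × 0.7324 = 2780 mg/L.

2780 mg/L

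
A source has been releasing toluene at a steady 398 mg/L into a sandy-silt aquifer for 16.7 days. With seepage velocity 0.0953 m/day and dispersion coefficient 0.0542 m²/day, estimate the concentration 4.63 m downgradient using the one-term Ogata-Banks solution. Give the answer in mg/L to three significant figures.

4.76 mg/L

For a continuous step input, C/C₀ ≈ ½·erfc((x−vt)/(2√(Dt))).
vt = 0.0953 × 16.7 = 1.59151 m and 2√(Dt) = 2√(0.0542 × 16.7) = 1.903 m.
Argument (x−vt)/(2√(Dt)) = (4.63 − 1.59151)/1.903 = 1.597; ½·erfc(1.597) = 0.01196.
C = 398 × 0.01196 = 4.76 mg/L.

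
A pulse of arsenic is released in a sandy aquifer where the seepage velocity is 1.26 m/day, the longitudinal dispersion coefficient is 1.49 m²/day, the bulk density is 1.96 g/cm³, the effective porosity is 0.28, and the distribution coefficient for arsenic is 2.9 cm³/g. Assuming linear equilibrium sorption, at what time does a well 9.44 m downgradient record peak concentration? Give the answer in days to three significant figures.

Retardation factor R = 1 + ρ_b·K_d/n = 1 + 1.96 × 2.9/0.28 = 21.30.
Sorption retards both mechanisms: v_R = v/R = 0.05915 m/day, D_R = D/R = 0.06995 m²/day.
Peak time from v_R²t² + 2D_R t − x² = 0: t = (√(D_R² + v_R²x²) − D_R)/v_R².
√(D_R² + v_R²x²) = √(0.06995² + 0.05915² × 9.44²) = 0.5627; v_R² = 0.003499.
t = (0.5627 − 0.06995)/0.003499 = 141 days.

141 days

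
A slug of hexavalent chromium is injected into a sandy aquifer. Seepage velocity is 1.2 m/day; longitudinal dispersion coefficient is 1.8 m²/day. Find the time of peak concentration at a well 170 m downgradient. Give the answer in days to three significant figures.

140 days

For the 1D instantaneous-source solution, setting ∂C/∂t = 0 at fixed x gives v²t² + 2Dt − x² = 0, so t = (√(D² + v²x²) − D)/v².
√(D² + v²x²) = √(1.8² + 1.2² × 170²) = 204.0; v² = 1.44.
t = (204.0 − 1.8)/1.44 = 140 days (vs. the pure-advection estimate x/v = 142 d).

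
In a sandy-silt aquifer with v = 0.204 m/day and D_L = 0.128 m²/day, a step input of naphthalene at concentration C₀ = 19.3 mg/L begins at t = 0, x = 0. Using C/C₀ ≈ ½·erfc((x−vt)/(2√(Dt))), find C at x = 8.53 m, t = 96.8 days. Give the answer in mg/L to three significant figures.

For a continuous step input, C/C₀ ≈ ½·erfc((x−vt)/(2√(Dt))).
vt = 0.204 × 96.8 = 19.7472 m and 2√(Dt) = 2√(0.128 × 96.8) = 7.040 m.
Argument (x−vt)/(2√(Dt)) = (8.53 − 19.7472)/7.040 = -1.593; ½·erfc(-1.593) = 0.9879.
C = 19.3 × 0.9879 = 19.1 mg/L.

19.1 mg/L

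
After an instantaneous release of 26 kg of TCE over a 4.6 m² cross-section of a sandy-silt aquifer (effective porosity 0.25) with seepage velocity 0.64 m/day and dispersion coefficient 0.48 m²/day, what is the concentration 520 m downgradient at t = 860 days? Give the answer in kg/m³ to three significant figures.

For an instantaneous plane source, C(x,t) = M/(n_e·A·√(4πDt)) · exp(−(x−vt)²/(4Dt)), with n_e·A the pore (flow) area.
Plume center vt = 0.64 × 860 = 550.4 m, so the well at 520 m is 30.4 m upgradient of the peak.
√(4πDt) = 72.02 m, giving peak height M/(n_e·A·√(4πDt)) = 26/(0.25 × 4.6 × 72.02) = 0.3139 kg/m³.
(x−vt)²/(4Dt) = (-30.4)²/(4 × 0.48 × 860) = 0.5597; exp(−0.5597) = 0.5714.
C = 0.3139 × 0.5714 = 0.179 kg/m³.

0.179 kg/m³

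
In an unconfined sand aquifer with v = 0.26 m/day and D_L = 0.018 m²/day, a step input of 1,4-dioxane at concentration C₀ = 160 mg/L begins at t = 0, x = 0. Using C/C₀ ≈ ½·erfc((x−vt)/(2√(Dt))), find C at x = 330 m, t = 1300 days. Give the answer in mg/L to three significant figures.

141 mg/L

For a continuous step input, C/C₀ ≈ ½·erfc((x−vt)/(2√(Dt))).
vt = 0.26 × 1300 = 338 m and 2√(Dt) = 2√(0.018 × 1300) = 9.675 m.
Argument (x−vt)/(2√(Dt)) = (330 − 338)/9.675 = -0.8269; ½·erfc(-0.8269) = 0.8789.
C = 160 × 0.8789 = 141 mg/L.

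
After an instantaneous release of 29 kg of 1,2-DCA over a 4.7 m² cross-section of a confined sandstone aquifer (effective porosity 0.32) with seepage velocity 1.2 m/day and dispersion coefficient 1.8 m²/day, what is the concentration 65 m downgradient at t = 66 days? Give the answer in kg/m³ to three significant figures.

For an instantaneous plane source, C(x,t) = M/(n_e·A·√(4πDt)) · exp(−(x−vt)²/(4Dt)), with n_e·A the pore (flow) area.
Plume center vt = 1.2 × 66 = 79.2 m, so the well at 65 m is 14.2 m upgradient of the peak.
√(4πDt) = 38.64 m, giving peak height M/(n_e·A·√(4πDt)) = 29/(0.32 × 4.7 × 38.64) = 0.4990 kg/m³.
(x−vt)²/(4Dt) = (-14.2)²/(4 × 1.8 × 66) = 0.4243; exp(−0.4243) = 0.6542.
C = 0.4990 × 0.6542 = 0.326 kg/m³.

0.326 kg/m³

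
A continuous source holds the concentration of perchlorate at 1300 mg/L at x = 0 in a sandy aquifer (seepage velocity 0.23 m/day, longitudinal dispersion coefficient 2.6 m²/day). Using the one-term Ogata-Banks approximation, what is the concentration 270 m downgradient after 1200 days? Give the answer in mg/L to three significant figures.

For a continuous step input, C/C₀ ≈ ½·erfc((x−vt)/(2√(Dt))).
vt = 0.23 × 1200 = 276 m and 2√(Dt) = 2√(2.6 × 1200) = 111.7 m.
Argument (x−vt)/(2√(Dt)) = (270 − 276)/111.7 = -0.05372; ½·erfc(-0.05372) = 0.5303.
C = 1300 × 0.5303 = 689 mg/L.

689 mg/L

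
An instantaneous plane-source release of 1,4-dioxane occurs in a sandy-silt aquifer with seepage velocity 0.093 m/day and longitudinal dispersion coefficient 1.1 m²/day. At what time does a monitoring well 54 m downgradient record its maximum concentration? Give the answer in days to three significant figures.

467 days

For the 1D instantaneous-source solution, setting ∂C/∂t = 0 at fixed x gives v²t² + 2Dt − x² = 0, so t = (√(D² + v²x²) − D)/v².
√(D² + v²x²) = √(1.1² + 0.093² × 54²) = 5.141; v² = 0.008649.
t = (5.141 − 1.1)/0.008649 = 467 days (vs. the pure-advection estimate x/v = 581 d).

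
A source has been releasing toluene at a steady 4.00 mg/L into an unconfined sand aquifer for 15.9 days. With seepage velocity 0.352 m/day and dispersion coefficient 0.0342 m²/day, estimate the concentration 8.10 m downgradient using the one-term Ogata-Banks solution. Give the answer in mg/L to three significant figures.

0.0328 mg/L

For a continuous step input, C/C₀ ≈ ½·erfc((x−vt)/(2√(Dt))).
vt = 0.352 × 15.9 = 5.5968 m and 2√(Dt) = 2√(0.0342 × 15.9) = 1.475 m.
Argument (x−vt)/(2√(Dt)) = (8.10 − 5.5968)/1.475 = 1.697; ½·erfc(1.697) = 0.008199.
C = 4.00 × 0.008199 = 0.0328 mg/L.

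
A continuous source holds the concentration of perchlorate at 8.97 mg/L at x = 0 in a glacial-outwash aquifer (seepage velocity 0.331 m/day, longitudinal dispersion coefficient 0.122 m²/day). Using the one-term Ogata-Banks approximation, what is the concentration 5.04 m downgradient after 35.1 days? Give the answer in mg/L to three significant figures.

8.86 mg/L

For a continuous step input, C/C₀ ≈ ½·erfc((x−vt)/(2√(Dt))).
vt = 0.331 × 35.1 = 11.6181 m and 2√(Dt) = 2√(0.122 × 35.1) = 4.139 m.
Argument (x−vt)/(2√(Dt)) = (5.04 − 11.6181)/4.139 = -1.589; ½·erfc(-1.589) = 0.9877.
C = 8.97 × 0.9877 = 8.86 mg/L.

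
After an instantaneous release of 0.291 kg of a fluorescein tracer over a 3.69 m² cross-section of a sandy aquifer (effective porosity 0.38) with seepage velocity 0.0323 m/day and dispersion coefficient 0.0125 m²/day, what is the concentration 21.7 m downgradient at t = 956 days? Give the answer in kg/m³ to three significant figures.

For an instantaneous plane source, C(x,t) = M/(n_e·A·√(4πDt)) · exp(−(x−vt)²/(4Dt)), with n_e·A the pore (flow) area.
Plume center vt = 0.0323 × 956 = 30.8788 m, so the well at 21.7 m is 9.1788 m upgradient of the peak.
√(4πDt) = 12.25 m, giving peak height M/(n_e·A·√(4πDt)) = 0.291/(0.38 × 3.69 × 12.25) = 0.01694 kg/m³.
(x−vt)²/(4Dt) = (-9.1788)²/(4 × 0.0125 × 956) = 1.763; exp(−1.763) = 0.1715.
C = 0.01694 × 0.1715 = 0.00291 kg/m³.

0.00291 kg/m³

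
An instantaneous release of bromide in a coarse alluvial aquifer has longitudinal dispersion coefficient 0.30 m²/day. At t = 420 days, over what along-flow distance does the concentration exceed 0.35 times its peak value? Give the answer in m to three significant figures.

The plume is Gaussian with σ = √(2Dt) = √(2 × 0.30 × 420) = 15.87 m.
C/C_peak = exp(−Δx²/(2σ²)) = 0.35 ⇒ Δx = σ·√(−2 ln 0.35) = 15.87 × 1.449 = 23.00 m.
Width = 2Δx = 46.0 m.

46.0 m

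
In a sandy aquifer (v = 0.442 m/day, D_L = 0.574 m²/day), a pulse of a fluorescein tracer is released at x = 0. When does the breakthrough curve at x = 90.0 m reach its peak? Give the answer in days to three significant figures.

201 days

For the 1D instantaneous-source solution, setting ∂C/∂t = 0 at fixed x gives v²t² + 2Dt − x² = 0, so t = (√(D² + v²x²) − D)/v².
√(D² + v²x²) = √(0.574² + 0.442² × 90.0²) = 39.78; v² = 0.195364.
t = (39.78 − 0.574)/0.195364 = 201 days (vs. the pure-advection estimate x/v = 204 d).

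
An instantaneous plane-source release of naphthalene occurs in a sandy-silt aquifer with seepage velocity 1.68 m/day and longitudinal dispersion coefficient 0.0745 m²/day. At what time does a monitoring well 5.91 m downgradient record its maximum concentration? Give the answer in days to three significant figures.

3.49 days

For the 1D instantaneous-source solution, setting ∂C/∂t = 0 at fixed x gives v²t² + 2Dt − x² = 0, so t = (√(D² + v²x²) − D)/v².
√(D² + v²x²) = √(0.0745² + 1.68² × 5.91²) = 9.929; v² = 2.8224.
t = (9.929 − 0.0745)/2.8224 = 3.49 days (vs. the pure-advection estimate x/v = 3.52 d).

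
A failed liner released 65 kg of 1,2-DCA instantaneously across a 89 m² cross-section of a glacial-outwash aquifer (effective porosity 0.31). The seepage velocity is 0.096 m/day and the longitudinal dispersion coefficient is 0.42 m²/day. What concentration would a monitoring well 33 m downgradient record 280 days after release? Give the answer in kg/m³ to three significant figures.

For an instantaneous plane source, C(x,t) = M/(n_e·A·√(4πDt)) · exp(−(x−vt)²/(4Dt)), with n_e·A the pore (flow) area.
Plume center vt = 0.096 × 280 = 26.88 m, so the well at 33 m is 6.12 m downgradient of the peak.
√(4πDt) = 38.44 m, giving peak height M/(n_e·A·√(4πDt)) = 65/(0.31 × 89 × 38.44) = 0.06129 kg/m³.
(x−vt)²/(4Dt) = (6.12)²/(4 × 0.42 × 280) = 0.07962; exp(−0.07962) = 0.9235.
C = 0.06129 × 0.9235 = 0.0566 kg/m³.

0.0566 kg/m³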